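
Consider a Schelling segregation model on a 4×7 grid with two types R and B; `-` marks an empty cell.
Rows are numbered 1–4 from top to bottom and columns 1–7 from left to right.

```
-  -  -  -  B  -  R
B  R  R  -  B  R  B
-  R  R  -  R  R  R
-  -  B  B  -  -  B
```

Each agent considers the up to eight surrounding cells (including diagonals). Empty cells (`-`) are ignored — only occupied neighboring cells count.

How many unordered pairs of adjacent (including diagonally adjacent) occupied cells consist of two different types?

16

Scan each occupied cell's neighbors to the right and below (and the two forward diagonals) so each pair is counted once.
From row 1: 2 unlike of 4 pairs (running 2/4).
From row 2: 8 unlike of 16 pairs (running 10/20).
From row 3: 6 unlike of 9 pairs (running 16/29).
From row 4: 0 unlike of 1 pairs (running 16/30).
Total adjacent occupied pairs: 30; unlike-type pairs: 16.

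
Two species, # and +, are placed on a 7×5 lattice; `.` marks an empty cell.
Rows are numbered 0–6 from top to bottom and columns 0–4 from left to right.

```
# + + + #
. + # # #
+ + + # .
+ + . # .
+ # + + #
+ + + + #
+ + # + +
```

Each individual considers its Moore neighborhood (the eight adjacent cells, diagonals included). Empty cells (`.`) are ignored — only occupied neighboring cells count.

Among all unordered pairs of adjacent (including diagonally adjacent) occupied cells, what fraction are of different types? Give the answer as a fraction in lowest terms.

5/12

Scan each occupied cell's neighbors to the right and below (and the two forward diagonals) so each pair is counted once.
Row 0: #(0,0)–+(0,1)≠ #(0,0)–+(1,1)≠ +(0,1)–+(0,2)= +(0,1)–+(1,1)= +(0,1)–#(1,2)≠ +(0,2)–+(0,3)= +(0,2)–#(1,2)≠ +(0,2)–#(1,3)≠ +(0,2)–+(1,1)= +(0,3)–#(0,4)≠ +(0,3)–#(1,3)≠ +(0,3)–#(1,4)≠ +(0,3)–#(1,2)≠ #(0,4)–#(1,4)= #(0,4)–#(1,3)=  → 9/15 unlike.
Row 1: +(1,1)–#(1,2)≠ +(1,1)–+(2,1)= +(1,1)–+(2,2)= +(1,1)–+(2,0)= #(1,2)–#(1,3)= #(1,2)–+(2,2)≠ #(1,2)–#(2,3)= #(1,2)–+(2,1)≠ #(1,3)–#(1,4)= #(1,3)–#(2,3)= #(1,3)–+(2,2)≠ #(1,4)–#(2,3)=  → 4/12 unlike.
Row 2: +(2,0)–+(2,1)= +(2,0)–+(3,0)= +(2,0)–+(3,1)= +(2,1)–+(2,2)= +(2,1)–+(3,1)= +(2,1)–+(3,0)= +(2,2)–#(2,3)≠ +(2,2)–#(3,3)≠ +(2,2)–+(3,1)= #(2,3)–#(3,3)=  → 2/10 unlike.
Row 3: +(3,0)–+(3,1)= +(3,0)–+(4,0)= +(3,0)–#(4,1)≠ +(3,1)–#(4,1)≠ +(3,1)–+(4,2)= +(3,1)–+(4,0)= #(3,3)–+(4,3)≠ #(3,3)–#(4,4)= #(3,3)–+(4,2)≠  → 4/9 unlike.
Row 4: +(4,0)–#(4,1)≠ +(4,0)–+(5,0)= +(4,0)–+(5,1)= #(4,1)–+(4,2)≠ #(4,1)–+(5,1)≠ #(4,1)–+(5,2)≠ #(4,1)–+(5,0)≠ +(4,2)–+(4,3)= +(4,2)–+(5,2)= +(4,2)–+(5,3)= +(4,2)–+(5,1)= +(4,3)–#(4,4)≠ +(4,3)–+(5,3)= +(4,3)–#(5,4)≠ +(4,3)–+(5,2)= #(4,4)–#(5,4)= #(4,4)–+(5,3)≠  → 8/17 unlike.
Row 5: +(5,0)–+(5,1)= +(5,0)–+(6,0)= +(5,0)–+(6,1)= +(5,1)–+(5,2)= +(5,1)–+(6,1)= +(5,1)–#(6,2)≠ +(5,1)–+(6,0)= +(5,2)–+(5,3)= +(5,2)–#(6,2)≠ +(5,2)–+(6,3)= +(5,2)–+(6,1)= +(5,3)–#(5,4)≠ +(5,3)–+(6,3)= +(5,3)–+(6,4)= +(5,3)–#(6,2)≠ #(5,4)–+(6,4)≠ #(5,4)–+(6,3)≠  → 6/17 unlike.
Row 6: +(6,0)–+(6,1)= +(6,1)–#(6,2)≠ #(6,2)–+(6,3)≠ +(6,3)–+(6,4)=  → 2/4 unlike.
Total adjacent occupied pairs: 84; unlike-type pairs: 35.
35/84 reduces to 5/12.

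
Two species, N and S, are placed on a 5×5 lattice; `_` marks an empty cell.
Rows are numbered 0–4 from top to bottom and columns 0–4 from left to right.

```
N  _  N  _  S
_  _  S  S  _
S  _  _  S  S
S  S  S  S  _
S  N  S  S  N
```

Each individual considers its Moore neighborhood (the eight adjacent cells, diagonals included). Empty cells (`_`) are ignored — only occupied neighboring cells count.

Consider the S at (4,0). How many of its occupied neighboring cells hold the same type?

Occupied neighbors of (4,0): (3,0)=S, (3,1)=S, (4,1)=N.
Same type (S): 2 of 3.

2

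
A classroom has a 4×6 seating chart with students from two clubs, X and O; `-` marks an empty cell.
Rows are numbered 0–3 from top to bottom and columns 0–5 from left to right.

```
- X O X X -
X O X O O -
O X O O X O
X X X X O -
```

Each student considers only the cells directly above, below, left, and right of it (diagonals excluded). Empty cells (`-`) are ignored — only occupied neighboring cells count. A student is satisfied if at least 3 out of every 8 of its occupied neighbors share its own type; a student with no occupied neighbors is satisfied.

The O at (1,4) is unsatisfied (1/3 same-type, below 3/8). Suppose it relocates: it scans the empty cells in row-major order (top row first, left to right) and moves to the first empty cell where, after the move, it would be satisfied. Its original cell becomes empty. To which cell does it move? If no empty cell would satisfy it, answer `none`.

Vacating (1,4). Empty cells in order:
  (0,0): 0/2 same-type → still unsatisfied.
  (0,5): 0/1 same-type → still unsatisfied.
  (1,5): 1/1 same-type → satisfied — stop here.

(1,5)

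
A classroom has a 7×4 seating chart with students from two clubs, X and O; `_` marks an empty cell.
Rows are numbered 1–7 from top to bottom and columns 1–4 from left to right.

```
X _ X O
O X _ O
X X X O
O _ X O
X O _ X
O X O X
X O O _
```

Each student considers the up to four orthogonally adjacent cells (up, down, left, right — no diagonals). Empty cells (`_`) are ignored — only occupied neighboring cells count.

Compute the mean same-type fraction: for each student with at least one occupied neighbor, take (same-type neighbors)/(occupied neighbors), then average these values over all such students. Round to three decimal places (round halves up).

Row 1: (1,1)X 0/1 · (1,3)X 0/1 · (1,4)O 1/2
Row 2: (2,1)O 0/3 · (2,2)X 1/2 · (2,4)O 2/2
Row 3: (3,1)X 1/3 · (3,2)X 3/3 · (3,3)X 2/3 · (3,4)O 2/3
Row 4: (4,1)O 0/2 · (4,3)X 1/2 · (4,4)O 1/3
Row 5: (5,1)X 0/3 · (5,2)O 0/2 · (5,4)X 1/2
Row 6: (6,1)O 0/3 · (6,2)X 0/4 · (6,3)O 1/3 · (6,4)X 1/2
Row 7: (7,1)X 0/2 · (7,2)O 1/3 · (7,3)O 2/2
Sum over 23 students: 0/1 + 0/1 + 1/2 + 0/3 + 1/2 + 2/2 + 1/3 + 3/3 + 2/3 + 2/3 + 0/2 + 1/2 + 1/3 + 0/3 + 0/2 + 1/2 + 0/3 + 0/4 + 1/3 + 1/2 + 0/2 + 1/3 + 2/2 = 49/6; mean = 49/6 ÷ 23 = 49/138 = 0.355072… → 0.355.

0.355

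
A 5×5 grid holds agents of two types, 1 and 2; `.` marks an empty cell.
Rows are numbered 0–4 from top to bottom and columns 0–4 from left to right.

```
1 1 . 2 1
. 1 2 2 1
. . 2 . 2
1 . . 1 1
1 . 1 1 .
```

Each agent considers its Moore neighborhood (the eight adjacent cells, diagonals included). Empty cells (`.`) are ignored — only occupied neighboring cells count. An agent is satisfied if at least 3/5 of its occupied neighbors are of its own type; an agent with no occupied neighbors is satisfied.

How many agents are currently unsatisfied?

Row 0: (0,0)1 2/2 ok · (0,1)1 2/3 ok · (0,3)2 2/4 unhappy · (0,4)1 1/3 unhappy
Row 1: (1,1)1 2/4 unhappy · (1,2)2 3/5 ok · (1,3)2 4/6 ok · (1,4)1 1/4 unhappy
Row 2: (2,2)2 2/4 unhappy · (2,4)2 1/4 unhappy
Row 3: (3,0)1 1/1 ok · (3,3)1 3/5 ok · (3,4)1 2/3 ok
Row 4: (4,0)1 1/1 ok · (4,2)1 2/2 ok · (4,3)1 3/3 ok
Unsatisfied: (0,3), (0,4), (1,1), (1,4), (2,2), (2,4) — 6 in total.

6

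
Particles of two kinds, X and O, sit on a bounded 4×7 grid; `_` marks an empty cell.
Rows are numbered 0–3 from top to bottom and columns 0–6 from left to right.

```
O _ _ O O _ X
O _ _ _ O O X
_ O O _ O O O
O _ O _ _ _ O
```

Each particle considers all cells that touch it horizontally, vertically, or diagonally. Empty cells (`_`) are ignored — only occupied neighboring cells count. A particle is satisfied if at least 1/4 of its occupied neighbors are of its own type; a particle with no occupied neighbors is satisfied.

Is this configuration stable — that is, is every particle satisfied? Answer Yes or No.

Yes

Row 0: (0,0)O 1/1 ✓ · (0,3)O 2/2 ✓ · (0,4)O 3/3 ✓ · (0,6)X 1/2 ✓
Row 1: (1,0)O 2/2 ✓ · (1,4)O 5/5 ✓ · (1,5)O 5/7 ✓ · (1,6)X 1/4 ✓
Row 2: (2,1)O 4/4 ✓ · (2,2)O 2/2 ✓ · (2,4)O 3/3 ✓ · (2,5)O 5/6 ✓ · (2,6)O 3/4 ✓
Row 3: (3,0)O 1/1 ✓ · (3,2)O 2/2 ✓ · (3,6)O 2/2 ✓
All meet the threshold, so the configuration is stable.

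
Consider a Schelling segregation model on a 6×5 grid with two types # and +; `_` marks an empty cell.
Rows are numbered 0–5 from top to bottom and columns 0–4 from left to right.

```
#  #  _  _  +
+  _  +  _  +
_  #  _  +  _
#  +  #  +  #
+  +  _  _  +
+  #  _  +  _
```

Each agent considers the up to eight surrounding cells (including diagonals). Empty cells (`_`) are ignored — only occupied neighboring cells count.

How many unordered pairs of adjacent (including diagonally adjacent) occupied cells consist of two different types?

19

Scan each occupied cell's neighbors to the right and below (and the two forward diagonals) so each pair is counted once.
From row 0: 3 unlike of 5 pairs (running 3/5).
From row 1: 2 unlike of 4 pairs (running 5/9).
From row 2: 3 unlike of 6 pairs (running 8/15).
From row 3: 8 unlike of 11 pairs (running 16/26).
From row 4: 2 unlike of 6 pairs (running 18/32).
From row 5: 1 unlike of 1 pairs (running 19/33).
Total adjacent occupied pairs: 33; unlike-type pairs: 19.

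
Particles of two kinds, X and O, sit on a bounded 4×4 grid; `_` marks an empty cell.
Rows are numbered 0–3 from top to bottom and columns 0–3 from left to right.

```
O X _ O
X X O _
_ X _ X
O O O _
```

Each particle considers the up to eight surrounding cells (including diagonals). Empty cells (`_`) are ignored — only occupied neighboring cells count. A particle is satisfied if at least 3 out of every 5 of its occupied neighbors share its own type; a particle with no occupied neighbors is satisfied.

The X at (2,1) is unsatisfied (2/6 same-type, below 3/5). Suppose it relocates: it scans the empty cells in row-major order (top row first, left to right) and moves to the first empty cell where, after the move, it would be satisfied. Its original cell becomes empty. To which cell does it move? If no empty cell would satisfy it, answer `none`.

none

Vacating (2,1). Empty cells in order:
  (0,2): 2/4 same-type → still unsatisfied.
  (1,3): 1/3 same-type → still unsatisfied.
  (2,0): 2/4 same-type → still unsatisfied.
  (2,2): 2/5 same-type → still unsatisfied.
  (3,3): 1/2 same-type → still unsatisfied.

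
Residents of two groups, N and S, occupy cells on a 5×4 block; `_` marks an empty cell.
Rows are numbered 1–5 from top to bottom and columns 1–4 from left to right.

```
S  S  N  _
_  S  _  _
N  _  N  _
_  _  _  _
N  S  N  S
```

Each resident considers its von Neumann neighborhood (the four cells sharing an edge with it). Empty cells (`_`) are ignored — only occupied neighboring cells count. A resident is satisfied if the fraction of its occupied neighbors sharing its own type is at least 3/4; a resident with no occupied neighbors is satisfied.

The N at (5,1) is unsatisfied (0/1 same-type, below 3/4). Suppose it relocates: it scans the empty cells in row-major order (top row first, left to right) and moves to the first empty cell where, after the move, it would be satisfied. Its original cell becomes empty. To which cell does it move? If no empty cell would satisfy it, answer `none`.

Vacating (5,1). Empty cells in order:
  (1,4): 1/1 same-type → satisfied — stop here.

(1,4)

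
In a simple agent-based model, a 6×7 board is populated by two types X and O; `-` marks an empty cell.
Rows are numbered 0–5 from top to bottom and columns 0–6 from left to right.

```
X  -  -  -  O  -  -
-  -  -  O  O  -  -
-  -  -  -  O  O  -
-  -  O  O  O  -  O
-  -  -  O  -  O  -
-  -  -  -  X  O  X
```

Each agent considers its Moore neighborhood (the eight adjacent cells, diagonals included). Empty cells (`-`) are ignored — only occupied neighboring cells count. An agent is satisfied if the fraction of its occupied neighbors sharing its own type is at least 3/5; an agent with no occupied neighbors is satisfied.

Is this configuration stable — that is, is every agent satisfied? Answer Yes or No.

(0,0)X 0/0 ✓
(0,4)O 2/2 ✓
(1,3)O 3/3 ✓
(1,4)O 4/4 ✓
(2,4)O 5/5 ✓
(2,5)O 4/4 ✓
(3,2)O 2/2 ✓
(3,3)O 4/4 ✓
(3,4)O 5/5 ✓
(3,6)O 2/2 ✓
(4,3)O 3/4 ✓
(4,5)O 3/5 ✓
(5,4)X 0/3 ✗
(5,5)O 1/3 ✗
(5,6)X 0/2 ✗
For instance (5,4) has only 0/3 same-type neighbors, below 3/5.

No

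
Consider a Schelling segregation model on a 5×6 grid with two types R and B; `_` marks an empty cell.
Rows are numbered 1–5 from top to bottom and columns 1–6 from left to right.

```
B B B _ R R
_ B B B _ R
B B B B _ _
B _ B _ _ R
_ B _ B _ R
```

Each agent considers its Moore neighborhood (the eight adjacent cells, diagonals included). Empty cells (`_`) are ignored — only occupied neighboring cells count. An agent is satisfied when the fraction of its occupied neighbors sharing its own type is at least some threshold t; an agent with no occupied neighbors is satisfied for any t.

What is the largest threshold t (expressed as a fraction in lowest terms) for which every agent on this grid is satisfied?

2/3

(1,1)B 2/2
(1,2)B 4/4
(1,3)B 4/4
(1,5)R 2/3
(1,6)R 2/2
(2,2)B 7/7
(2,3)B 7/7
(2,4)B 4/5
(2,6)R 2/2
(3,1)B 3/3
(3,2)B 6/6
(3,3)B 6/6
(3,4)B 4/4
(4,1)B 3/3
(4,3)B 5/5
(4,6)R 1/1
(5,2)B 2/2
(5,4)B 1/1
(5,6)R 1/1
The smallest same-type fraction is 2/3 at (1,5), which reduces to 2/3. Any threshold above that leaves this agent unsatisfied.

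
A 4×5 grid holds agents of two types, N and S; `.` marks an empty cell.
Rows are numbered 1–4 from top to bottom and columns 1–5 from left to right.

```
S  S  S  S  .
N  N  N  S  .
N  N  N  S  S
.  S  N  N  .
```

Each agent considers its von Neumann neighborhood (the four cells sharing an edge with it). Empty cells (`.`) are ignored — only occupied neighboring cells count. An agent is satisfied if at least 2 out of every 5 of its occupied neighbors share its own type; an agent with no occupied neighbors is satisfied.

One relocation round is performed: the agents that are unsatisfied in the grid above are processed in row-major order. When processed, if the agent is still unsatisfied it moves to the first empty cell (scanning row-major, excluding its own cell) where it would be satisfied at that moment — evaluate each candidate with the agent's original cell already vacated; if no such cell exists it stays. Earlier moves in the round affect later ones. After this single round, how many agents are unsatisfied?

Initially unsatisfied (in order): (4,2).
  (4,2) → (1,5).
Resulting grid:
S S S S S
N N N S .
N N N S S
. . N N .
All satisfied now.

0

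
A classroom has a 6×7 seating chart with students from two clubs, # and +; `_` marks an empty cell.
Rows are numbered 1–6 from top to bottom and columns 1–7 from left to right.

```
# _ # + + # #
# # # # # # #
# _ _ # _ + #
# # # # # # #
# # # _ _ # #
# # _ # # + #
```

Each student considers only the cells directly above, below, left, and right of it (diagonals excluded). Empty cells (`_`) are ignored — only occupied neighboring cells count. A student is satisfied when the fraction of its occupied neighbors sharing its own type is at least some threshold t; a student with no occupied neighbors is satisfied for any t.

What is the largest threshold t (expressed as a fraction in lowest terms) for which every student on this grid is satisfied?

0/1

Row 1: (1,1)# 1/1 · (1,3)# 1/2 · (1,4)+ 1/3 · (1,5)+ 1/3 · (1,6)# 2/3 · (1,7)# 2/2
Row 2: (2,1)# 3/3 · (2,2)# 2/2 · (2,3)# 3/3 · (2,4)# 3/4 · (2,5)# 2/3 · (2,6)# 3/4 · (2,7)# 3/3
Row 3: (3,1)# 2/2 · (3,4)# 2/2 · (3,6)+ 0/3 · (3,7)# 2/3
Row 4: (4,1)# 3/3 · (4,2)# 3/3 · (4,3)# 3/3 · (4,4)# 3/3 · (4,5)# 2/2 · (4,6)# 3/4 · (4,7)# 3/3
Row 5: (5,1)# 3/3 · (5,2)# 4/4 · (5,3)# 2/2 · (5,6)# 2/3 · (5,7)# 3/3
Row 6: (6,1)# 2/2 · (6,2)# 2/2 · (6,4)# 1/1 · (6,5)# 1/2 · (6,6)+ 0/3 · (6,7)# 1/2
The smallest same-type fraction is 0/3 at (3,6), which reduces to 0/1. Any threshold above that leaves this student unsatisfied.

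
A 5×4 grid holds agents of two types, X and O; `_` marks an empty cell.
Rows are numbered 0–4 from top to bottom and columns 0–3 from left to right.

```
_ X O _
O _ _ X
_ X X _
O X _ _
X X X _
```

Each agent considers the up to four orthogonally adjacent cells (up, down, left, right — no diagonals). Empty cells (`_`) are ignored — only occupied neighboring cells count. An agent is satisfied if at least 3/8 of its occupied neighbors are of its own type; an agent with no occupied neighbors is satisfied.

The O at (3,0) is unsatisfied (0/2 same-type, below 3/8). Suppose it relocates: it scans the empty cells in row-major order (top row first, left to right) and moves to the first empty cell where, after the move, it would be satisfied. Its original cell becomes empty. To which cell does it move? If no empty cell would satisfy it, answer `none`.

(0,0)

Vacating (3,0). Empty cells in order:
  (0,0): 1/2 same-type → satisfied — stop here.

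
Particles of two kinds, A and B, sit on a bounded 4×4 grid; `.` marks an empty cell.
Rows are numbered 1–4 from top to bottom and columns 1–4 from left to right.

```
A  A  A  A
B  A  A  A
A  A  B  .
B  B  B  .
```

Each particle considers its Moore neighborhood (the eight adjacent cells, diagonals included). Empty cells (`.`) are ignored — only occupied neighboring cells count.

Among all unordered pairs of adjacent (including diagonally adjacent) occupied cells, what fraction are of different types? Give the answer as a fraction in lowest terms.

2/5

Scan each occupied cell's neighbors to the right and below (and the two forward diagonals) so each pair is counted once.
From row 1: 2 unlike of 13 pairs (running 2/13).
From row 2: 6 unlike of 11 pairs (running 8/24).
From row 3: 6 unlike of 9 pairs (running 14/33).
From row 4: 0 unlike of 2 pairs (running 14/35).
Total adjacent occupied pairs: 35; unlike-type pairs: 14.
14/35 reduces to 2/5.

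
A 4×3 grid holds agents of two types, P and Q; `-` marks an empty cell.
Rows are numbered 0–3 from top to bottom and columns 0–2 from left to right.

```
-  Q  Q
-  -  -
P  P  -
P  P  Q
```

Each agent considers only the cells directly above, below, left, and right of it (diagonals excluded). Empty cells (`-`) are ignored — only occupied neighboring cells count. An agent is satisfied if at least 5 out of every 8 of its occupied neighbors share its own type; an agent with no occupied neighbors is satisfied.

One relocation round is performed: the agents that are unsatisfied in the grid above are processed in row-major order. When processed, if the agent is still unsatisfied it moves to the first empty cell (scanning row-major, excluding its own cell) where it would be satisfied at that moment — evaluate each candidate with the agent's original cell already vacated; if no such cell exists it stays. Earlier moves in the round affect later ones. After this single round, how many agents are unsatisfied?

Initially unsatisfied (in order): (3,2).
  (3,2) → (0,0).
Resulting grid:
Q Q Q
- - -
P P -
P P -
All satisfied now.

0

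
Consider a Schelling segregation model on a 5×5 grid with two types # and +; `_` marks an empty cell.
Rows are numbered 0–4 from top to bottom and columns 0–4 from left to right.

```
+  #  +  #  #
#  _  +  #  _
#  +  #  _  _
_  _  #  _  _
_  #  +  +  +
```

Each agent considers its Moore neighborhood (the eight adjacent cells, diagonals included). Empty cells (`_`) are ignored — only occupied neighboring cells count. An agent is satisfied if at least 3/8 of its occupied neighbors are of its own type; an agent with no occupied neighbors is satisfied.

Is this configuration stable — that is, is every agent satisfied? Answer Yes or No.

No

Row 0: (0,0)+ 0/2 ✗ · (0,1)# 1/4 ✗ · (0,2)+ 1/4 ✗ · (0,3)# 2/4 ✓ · (0,4)# 2/2 ✓
Row 1: (1,0)# 2/4 ✓ · (1,2)+ 2/6 ✗ · (1,3)# 3/5 ✓
Row 2: (2,0)# 1/2 ✓ · (2,1)+ 1/5 ✗ · (2,2)# 2/4 ✓
Row 3: (3,2)# 2/5 ✓
Row 4: (4,1)# 1/2 ✓ · (4,2)+ 1/3 ✗ · (4,3)+ 2/3 ✓ · (4,4)+ 1/1 ✓
For instance (0,0) has only 0/2 same-type neighbors, below 3/8.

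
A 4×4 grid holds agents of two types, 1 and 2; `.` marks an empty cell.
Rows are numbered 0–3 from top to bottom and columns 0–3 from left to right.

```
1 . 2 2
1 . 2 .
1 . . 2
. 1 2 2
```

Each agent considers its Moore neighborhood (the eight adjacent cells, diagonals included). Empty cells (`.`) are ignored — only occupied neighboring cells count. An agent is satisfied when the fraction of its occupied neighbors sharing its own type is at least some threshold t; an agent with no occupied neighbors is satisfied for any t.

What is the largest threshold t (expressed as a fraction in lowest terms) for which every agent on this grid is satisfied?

1/2

(0,0)1 1/1
(0,2)2 2/2
(0,3)2 2/2
(1,0)1 2/2
(1,2)2 3/3
(2,0)1 2/2
(2,3)2 3/3
(3,1)1 1/2
(3,2)2 2/3
(3,3)2 2/2
The smallest same-type fraction is 1/2 at (3,1), which reduces to 1/2. Any threshold above that leaves this agent unsatisfied.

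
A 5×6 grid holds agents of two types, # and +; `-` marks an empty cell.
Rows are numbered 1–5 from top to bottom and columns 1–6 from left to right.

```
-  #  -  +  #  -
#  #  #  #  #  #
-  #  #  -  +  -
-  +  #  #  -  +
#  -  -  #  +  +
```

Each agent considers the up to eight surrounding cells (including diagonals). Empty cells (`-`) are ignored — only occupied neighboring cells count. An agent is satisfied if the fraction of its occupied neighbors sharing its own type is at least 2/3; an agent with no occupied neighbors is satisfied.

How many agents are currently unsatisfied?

Row 1: (1,2)# 3/3 ✓ · (1,4)+ 0/4 ✗ · (1,5)# 3/4 ✓
Row 2: (2,1)# 3/3 ✓ · (2,2)# 5/5 ✓ · (2,3)# 5/6 ✓ · (2,4)# 4/6 ✓ · (2,5)# 3/5 ✗ · (2,6)# 2/3 ✓
Row 3: (3,2)# 5/6 ✓ · (3,3)# 6/7 ✓ · (3,5)+ 1/5 ✗
Row 4: (4,2)+ 0/4 ✗ · (4,3)# 4/5 ✓ · (4,4)# 3/5 ✗ · (4,6)+ 3/3 ✓
Row 5: (5,1)# 0/1 ✗ · (5,4)# 2/3 ✓ · (5,5)+ 2/4 ✗ · (5,6)+ 2/2 ✓
Unsatisfied: (1,4), (2,5), (3,5), (4,2), (4,4), (5,1), (5,5) — 7 in total.

7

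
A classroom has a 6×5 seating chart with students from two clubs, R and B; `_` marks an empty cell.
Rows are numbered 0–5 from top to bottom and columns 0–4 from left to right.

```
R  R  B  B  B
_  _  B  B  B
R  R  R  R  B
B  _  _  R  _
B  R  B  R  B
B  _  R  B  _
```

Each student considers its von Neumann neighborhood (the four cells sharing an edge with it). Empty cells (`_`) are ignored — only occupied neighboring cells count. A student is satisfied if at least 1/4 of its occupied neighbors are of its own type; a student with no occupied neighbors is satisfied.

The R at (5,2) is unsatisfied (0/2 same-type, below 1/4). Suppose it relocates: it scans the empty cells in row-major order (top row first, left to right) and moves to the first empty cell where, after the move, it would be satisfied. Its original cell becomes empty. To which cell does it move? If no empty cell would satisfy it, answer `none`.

(1,0)

Vacating (5,2). Empty cells in order:
  (1,0): 2/2 same-type → satisfied — stop here.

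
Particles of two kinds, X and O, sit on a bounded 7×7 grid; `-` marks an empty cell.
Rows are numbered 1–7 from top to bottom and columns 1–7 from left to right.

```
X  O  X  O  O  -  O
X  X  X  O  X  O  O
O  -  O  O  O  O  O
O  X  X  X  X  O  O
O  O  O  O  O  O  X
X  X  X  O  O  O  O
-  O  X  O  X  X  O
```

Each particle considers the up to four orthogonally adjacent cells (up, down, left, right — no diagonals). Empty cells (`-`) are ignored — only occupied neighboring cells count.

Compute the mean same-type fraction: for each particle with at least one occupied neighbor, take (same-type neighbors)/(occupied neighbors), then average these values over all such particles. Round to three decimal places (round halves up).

(1,1)X 1/2
(1,2)O 0/3
(1,3)X 1/3
(1,4)O 2/3
(1,5)O 1/2
(1,7)O 1/1
(2,1)X 2/3
(2,2)X 2/3
(2,3)X 2/4
(2,4)O 2/4
(2,5)X 0/4
(2,6)O 2/3
(2,7)O 3/3
(3,1)O 1/2
(3,3)O 1/3
(3,4)O 3/4
(3,5)O 2/4
(3,6)O 4/4
(3,7)O 3/3
(4,1)O 2/3
(4,2)X 1/3
(4,3)X 2/4
(4,4)X 2/4
(4,5)X 1/4
(4,6)O 3/4
(4,7)O 2/3
(5,1)O 2/3
(5,2)O 2/4
(5,3)O 2/4
(5,4)O 3/4
(5,5)O 3/4
(5,6)O 3/4
(5,7)X 0/3
(6,1)X 1/2
(6,2)X 2/4
(6,3)X 2/4
(6,4)O 3/4
(6,5)O 3/4
(6,6)O 3/4
(6,7)O 2/3
(7,2)O 0/2
(7,3)X 1/3
(7,4)O 1/3
(7,5)X 1/3
(7,6)X 1/3
(7,7)O 1/2
Sum over 46 particles: 1/2 + 0/3 + 1/3 + 2/3 + 1/2 + 1/1 + 2/3 + 2/3 + 2/4 + 2/4 + 0/4 + 2/3 + 3/3 + 1/2 + 1/3 + 3/4 + 2/4 + 4/4 + 3/3 + 2/3 + 1/3 + 2/4 + 2/4 + 1/4 + 3/4 + 2/3 + 2/3 + 2/4 + 2/4 + 3/4 + 3/4 + 3/4 + 0/3 + 1/2 + 2/4 + 2/4 + 3/4 + 3/4 + 3/4 + 2/3 + 0/2 + 1/3 + 1/3 + 1/3 + 1/3 + 1/2 = 299/12; mean = 299/12 ÷ 46 = 13/24 = 0.541666… → 0.542.

0.542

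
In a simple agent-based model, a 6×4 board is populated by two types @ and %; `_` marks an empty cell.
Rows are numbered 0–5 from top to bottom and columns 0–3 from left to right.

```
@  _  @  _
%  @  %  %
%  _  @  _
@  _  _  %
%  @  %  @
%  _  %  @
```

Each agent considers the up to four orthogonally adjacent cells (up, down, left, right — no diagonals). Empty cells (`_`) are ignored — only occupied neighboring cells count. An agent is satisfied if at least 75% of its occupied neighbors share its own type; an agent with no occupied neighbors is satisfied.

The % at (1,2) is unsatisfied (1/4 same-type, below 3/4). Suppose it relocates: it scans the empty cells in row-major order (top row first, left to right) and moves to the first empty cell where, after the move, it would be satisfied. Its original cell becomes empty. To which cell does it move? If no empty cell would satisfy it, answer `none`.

Vacating (1,2). Empty cells in order:
  (0,1): 0/3 same-type → still unsatisfied.
  (0,3): 1/2 same-type → still unsatisfied.
  (2,1): 1/3 same-type → still unsatisfied.
  (2,3): 2/3 same-type → still unsatisfied.
  (3,1): 0/2 same-type → still unsatisfied.
  (3,2): 2/3 same-type → still unsatisfied.
  (5,1): 2/3 same-type → still unsatisfied.

none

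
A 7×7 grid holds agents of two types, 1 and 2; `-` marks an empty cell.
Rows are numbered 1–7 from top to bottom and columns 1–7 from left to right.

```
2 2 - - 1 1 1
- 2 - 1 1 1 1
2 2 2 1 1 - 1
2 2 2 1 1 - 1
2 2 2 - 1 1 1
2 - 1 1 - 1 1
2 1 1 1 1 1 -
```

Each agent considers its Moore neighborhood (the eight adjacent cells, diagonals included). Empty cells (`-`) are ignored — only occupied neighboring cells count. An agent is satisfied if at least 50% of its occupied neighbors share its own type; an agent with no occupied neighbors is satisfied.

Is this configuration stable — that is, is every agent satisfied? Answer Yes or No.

(1,1)2 2/2 ✓
(1,2)2 2/2 ✓
(1,5)1 4/4 ✓
(1,6)1 5/5 ✓
(1,7)1 3/3 ✓
(2,2)2 5/5 ✓
(2,4)1 4/5 ✓
(2,5)1 6/6 ✓
(2,6)1 7/7 ✓
(2,7)1 4/4 ✓
(3,1)2 4/4 ✓
(3,2)2 6/6 ✓
(3,3)2 4/7 ✓
(3,4)1 5/7 ✓
(3,5)1 6/6 ✓
(3,7)1 3/3 ✓
(4,1)2 5/5 ✓
(4,2)2 8/8 ✓
(4,3)2 5/7 ✓
(4,4)1 4/7 ✓
(4,5)1 5/5 ✓
(4,7)1 3/3 ✓
(5,1)2 4/4 ✓
(5,2)2 6/7 ✓
(5,3)2 3/6 ✓
(5,5)1 5/5 ✓
(5,6)1 6/6 ✓
(5,7)1 4/4 ✓
(6,1)2 3/4 ✓
(6,3)1 4/6 ✓
(6,4)1 5/6 ✓
(6,6)1 6/6 ✓
(6,7)1 4/4 ✓
(7,1)2 1/2 ✓
(7,2)1 2/4 ✓
(7,3)1 4/4 ✓
(7,4)1 4/4 ✓
(7,5)1 4/4 ✓
(7,6)1 3/3 ✓
All meet the threshold, so the configuration is stable.

Yes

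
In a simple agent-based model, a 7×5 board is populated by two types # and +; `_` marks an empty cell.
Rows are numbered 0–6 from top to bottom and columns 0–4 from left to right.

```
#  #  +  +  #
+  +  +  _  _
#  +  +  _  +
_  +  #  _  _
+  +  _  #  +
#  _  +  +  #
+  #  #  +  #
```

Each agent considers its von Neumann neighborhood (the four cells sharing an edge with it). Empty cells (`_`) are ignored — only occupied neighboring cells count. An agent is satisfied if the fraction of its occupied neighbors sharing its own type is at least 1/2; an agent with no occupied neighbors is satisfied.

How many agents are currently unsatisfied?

12

(0,0)# 1/2 ok
(0,1)# 1/3 unhappy
(0,2)+ 2/3 ok
(0,3)+ 1/2 ok
(0,4)# 0/1 unhappy
(1,0)+ 1/3 unhappy
(1,1)+ 3/4 ok
(1,2)+ 3/3 ok
(2,0)# 0/2 unhappy
(2,1)+ 3/4 ok
(2,2)+ 2/3 ok
(2,4)+ 0/0 ok
(3,1)+ 2/3 ok
(3,2)# 0/2 unhappy
(4,0)+ 1/2 ok
(4,1)+ 2/2 ok
(4,3)# 0/2 unhappy
(4,4)+ 0/2 unhappy
(5,0)# 0/2 unhappy
(5,2)+ 1/2 ok
(5,3)+ 2/4 ok
(5,4)# 1/3 unhappy
(6,0)+ 0/2 unhappy
(6,1)# 1/2 ok
(6,2)# 1/3 unhappy
(6,3)+ 1/3 unhappy
(6,4)# 1/2 ok
Unsatisfied: (0,1), (0,4), (1,0), (2,0), (3,2), (4,3), (4,4), (5,0), (5,4), (6,0), (6,2), (6,3) — 12 in total.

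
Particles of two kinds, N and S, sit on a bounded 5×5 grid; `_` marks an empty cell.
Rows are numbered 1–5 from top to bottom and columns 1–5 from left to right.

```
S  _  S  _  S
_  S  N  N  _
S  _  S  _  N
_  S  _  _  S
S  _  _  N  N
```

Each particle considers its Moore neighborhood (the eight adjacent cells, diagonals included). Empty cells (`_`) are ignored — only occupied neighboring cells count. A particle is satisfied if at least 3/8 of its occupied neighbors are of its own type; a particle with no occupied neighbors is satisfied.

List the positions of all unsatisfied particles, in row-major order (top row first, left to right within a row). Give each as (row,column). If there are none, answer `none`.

(1,3), (1,5), (2,3), (4,5)

Row 1: (1,1)S 1/1 ok · (1,3)S 1/3 unhappy · (1,5)S 0/1 unhappy
Row 2: (2,2)S 4/5 ok · (2,3)N 1/4 unhappy · (2,4)N 2/5 ok
Row 3: (3,1)S 2/2 ok · (3,3)S 2/4 ok · (3,5)N 1/2 ok
Row 4: (4,2)S 3/3 ok · (4,5)S 0/3 unhappy
Row 5: (5,1)S 1/1 ok · (5,4)N 1/2 ok · (5,5)N 1/2 ok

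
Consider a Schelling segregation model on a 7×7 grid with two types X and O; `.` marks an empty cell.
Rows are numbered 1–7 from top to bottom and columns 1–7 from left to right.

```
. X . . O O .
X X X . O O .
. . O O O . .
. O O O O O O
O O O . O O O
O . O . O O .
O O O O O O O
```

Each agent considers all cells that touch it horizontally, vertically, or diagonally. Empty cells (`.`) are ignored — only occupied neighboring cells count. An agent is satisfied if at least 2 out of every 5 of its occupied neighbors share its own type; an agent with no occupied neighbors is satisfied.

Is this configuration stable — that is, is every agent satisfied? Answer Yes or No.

Yes

Row 1: (1,2)X 3/3 ✓ · (1,5)O 3/3 ✓ · (1,6)O 3/3 ✓
Row 2: (2,1)X 2/2 ✓ · (2,2)X 3/4 ✓ · (2,3)X 2/4 ✓ · (2,5)O 5/5 ✓ · (2,6)O 4/4 ✓
Row 3: (3,3)O 4/6 ✓ · (3,4)O 6/7 ✓ · (3,5)O 6/6 ✓
Row 4: (4,2)O 5/5 ✓ · (4,3)O 6/6 ✓ · (4,4)O 7/7 ✓ · (4,5)O 6/6 ✓ · (4,6)O 6/6 ✓ · (4,7)O 3/3 ✓
Row 5: (5,1)O 3/3 ✓ · (5,2)O 6/6 ✓ · (5,3)O 5/5 ✓ · (5,5)O 6/6 ✓ · (5,6)O 7/7 ✓ · (5,7)O 4/4 ✓
Row 6: (6,1)O 4/4 ✓ · (6,3)O 5/5 ✓ · (6,5)O 6/6 ✓ · (6,6)O 7/7 ✓
Row 7: (7,1)O 2/2 ✓ · (7,2)O 4/4 ✓ · (7,3)O 3/3 ✓ · (7,4)O 4/4 ✓ · (7,5)O 4/4 ✓ · (7,6)O 4/4 ✓ · (7,7)O 2/2 ✓
All meet the threshold, so the configuration is stable.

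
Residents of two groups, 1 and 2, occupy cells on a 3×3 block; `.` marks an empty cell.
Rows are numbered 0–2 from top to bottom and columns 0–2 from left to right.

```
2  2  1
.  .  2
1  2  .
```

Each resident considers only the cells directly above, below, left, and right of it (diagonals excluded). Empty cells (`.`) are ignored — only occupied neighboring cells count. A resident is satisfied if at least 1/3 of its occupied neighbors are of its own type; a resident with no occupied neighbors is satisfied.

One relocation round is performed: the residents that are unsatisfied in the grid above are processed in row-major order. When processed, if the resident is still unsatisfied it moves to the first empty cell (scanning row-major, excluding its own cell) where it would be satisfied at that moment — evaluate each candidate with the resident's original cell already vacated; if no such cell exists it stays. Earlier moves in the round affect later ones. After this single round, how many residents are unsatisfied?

0

Initially unsatisfied (in order): (0,2), (1,2), (2,0), (2,1).
  (0,2) → (1,0).
  (1,2): now satisfied by earlier moves; stays.
  (2,0): now satisfied by earlier moves; stays.
  (2,1) → (0,2).
Resulting grid:
2 2 2
1 . 2
1 . .
All satisfied now.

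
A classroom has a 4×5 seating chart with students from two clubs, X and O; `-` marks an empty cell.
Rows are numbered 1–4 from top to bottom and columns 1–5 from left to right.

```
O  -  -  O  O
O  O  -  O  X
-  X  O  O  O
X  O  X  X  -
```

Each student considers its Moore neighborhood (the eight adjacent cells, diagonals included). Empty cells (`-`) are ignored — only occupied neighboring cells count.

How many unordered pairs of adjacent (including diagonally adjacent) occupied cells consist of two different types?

Scan each occupied cell's neighbors to the right and below (and the two forward diagonals) so each pair is counted once.
Row 1: O(1,1)–O(2,1)= O(1,1)–O(2,2)= O(1,4)–O(1,5)= O(1,4)–O(2,4)= O(1,4)–X(2,5)≠ O(1,5)–X(2,5)≠ O(1,5)–O(2,4)=  → 2/7 unlike.
Row 2: O(2,1)–O(2,2)= O(2,1)–X(3,2)≠ O(2,2)–X(3,2)≠ O(2,2)–O(3,3)= O(2,4)–X(2,5)≠ O(2,4)–O(3,4)= O(2,4)–O(3,5)= O(2,4)–O(3,3)= X(2,5)–O(3,5)≠ X(2,5)–O(3,4)≠  → 5/10 unlike.
Row 3: X(3,2)–O(3,3)≠ X(3,2)–O(4,2)≠ X(3,2)–X(4,3)= X(3,2)–X(4,1)= O(3,3)–O(3,4)= O(3,3)–X(4,3)≠ O(3,3)–X(4,4)≠ O(3,3)–O(4,2)= O(3,4)–O(3,5)= O(3,4)–X(4,4)≠ O(3,4)–X(4,3)≠ O(3,5)–X(4,4)≠  → 7/12 unlike.
Row 4: X(4,1)–O(4,2)≠ O(4,2)–X(4,3)≠ X(4,3)–X(4,4)=  → 2/3 unlike.
Total adjacent occupied pairs: 32; unlike-type pairs: 16.

16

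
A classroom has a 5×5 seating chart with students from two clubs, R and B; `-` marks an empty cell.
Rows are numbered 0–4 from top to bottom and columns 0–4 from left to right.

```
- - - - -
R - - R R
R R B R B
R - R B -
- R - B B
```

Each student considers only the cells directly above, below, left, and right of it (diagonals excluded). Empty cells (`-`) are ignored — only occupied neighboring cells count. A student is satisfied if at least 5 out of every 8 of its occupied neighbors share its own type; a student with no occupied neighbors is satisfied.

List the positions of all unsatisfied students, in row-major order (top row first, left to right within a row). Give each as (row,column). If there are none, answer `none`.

(1,0)R 1/1 satisfied
(1,3)R 2/2 satisfied
(1,4)R 1/2 not
(2,0)R 3/3 satisfied
(2,1)R 1/2 not
(2,2)B 0/3 not
(2,3)R 1/4 not
(2,4)B 0/2 not
(3,0)R 1/1 satisfied
(3,2)R 0/2 not
(3,3)B 1/3 not
(4,1)R 0/0 satisfied
(4,3)B 2/2 satisfied
(4,4)B 1/1 satisfied

(1,4), (2,1), (2,2), (2,3), (2,4), (3,2), (3,3)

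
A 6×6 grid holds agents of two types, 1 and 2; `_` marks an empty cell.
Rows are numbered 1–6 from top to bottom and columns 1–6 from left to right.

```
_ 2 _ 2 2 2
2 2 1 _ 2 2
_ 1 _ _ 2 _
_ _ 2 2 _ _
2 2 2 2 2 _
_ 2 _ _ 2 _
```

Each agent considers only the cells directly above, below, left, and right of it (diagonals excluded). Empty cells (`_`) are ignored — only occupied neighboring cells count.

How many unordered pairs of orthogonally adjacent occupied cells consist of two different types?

Scan each occupied cell's neighbors to the right and below so each pair is counted once.
Row 1: 2(1,2)–2(2,2)= 2(1,4)–2(1,5)= 2(1,5)–2(1,6)= 2(1,5)–2(2,5)= 2(1,6)–2(2,6)=  → 0/5 unlike.
Row 2: 2(2,1)–2(2,2)= 2(2,2)–1(2,3)≠ 2(2,2)–1(3,2)≠ 2(2,5)–2(2,6)= 2(2,5)–2(3,5)=  → 2/5 unlike.
Row 4: 2(4,3)–2(4,4)= 2(4,3)–2(5,3)= 2(4,4)–2(5,4)=  → 0/3 unlike.
Row 5: 2(5,1)–2(5,2)= 2(5,2)–2(5,3)= 2(5,2)–2(6,2)= 2(5,3)–2(5,4)= 2(5,4)–2(5,5)= 2(5,5)–2(6,5)=  → 0/6 unlike.
Total adjacent occupied pairs: 19; unlike-type pairs: 2.

2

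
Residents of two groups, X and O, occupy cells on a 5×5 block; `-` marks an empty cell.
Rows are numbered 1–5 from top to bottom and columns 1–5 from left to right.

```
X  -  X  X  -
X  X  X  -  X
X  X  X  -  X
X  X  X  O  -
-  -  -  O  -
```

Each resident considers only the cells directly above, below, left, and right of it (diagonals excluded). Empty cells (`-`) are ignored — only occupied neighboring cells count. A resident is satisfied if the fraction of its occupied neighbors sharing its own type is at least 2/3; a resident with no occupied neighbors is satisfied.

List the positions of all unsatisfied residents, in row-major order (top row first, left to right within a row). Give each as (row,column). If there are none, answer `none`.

(1,1)X 1/1 satisfied
(1,3)X 2/2 satisfied
(1,4)X 1/1 satisfied
(2,1)X 3/3 satisfied
(2,2)X 3/3 satisfied
(2,3)X 3/3 satisfied
(2,5)X 1/1 satisfied
(3,1)X 3/3 satisfied
(3,2)X 4/4 satisfied
(3,3)X 3/3 satisfied
(3,5)X 1/1 satisfied
(4,1)X 2/2 satisfied
(4,2)X 3/3 satisfied
(4,3)X 2/3 satisfied
(4,4)O 1/2 not
(5,4)O 1/1 satisfied

(4,4)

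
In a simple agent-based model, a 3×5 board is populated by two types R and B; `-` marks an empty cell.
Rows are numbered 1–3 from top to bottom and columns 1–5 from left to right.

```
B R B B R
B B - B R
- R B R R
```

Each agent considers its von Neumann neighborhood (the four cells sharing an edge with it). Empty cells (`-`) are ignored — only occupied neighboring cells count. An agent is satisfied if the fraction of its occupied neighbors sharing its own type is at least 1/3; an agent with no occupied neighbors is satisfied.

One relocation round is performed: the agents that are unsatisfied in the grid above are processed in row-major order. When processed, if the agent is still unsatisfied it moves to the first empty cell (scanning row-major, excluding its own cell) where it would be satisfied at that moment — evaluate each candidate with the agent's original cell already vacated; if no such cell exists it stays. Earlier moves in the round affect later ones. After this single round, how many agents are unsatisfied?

Initially unsatisfied (in order): (1,2), (3,2), (3,3).
  (1,2) → (3,1).
  (3,2): now satisfied by earlier moves; stays.
  (3,3) → (1,2).
Resulting grid:
B B B B R
B B - B R
R R - R R
All satisfied now.

0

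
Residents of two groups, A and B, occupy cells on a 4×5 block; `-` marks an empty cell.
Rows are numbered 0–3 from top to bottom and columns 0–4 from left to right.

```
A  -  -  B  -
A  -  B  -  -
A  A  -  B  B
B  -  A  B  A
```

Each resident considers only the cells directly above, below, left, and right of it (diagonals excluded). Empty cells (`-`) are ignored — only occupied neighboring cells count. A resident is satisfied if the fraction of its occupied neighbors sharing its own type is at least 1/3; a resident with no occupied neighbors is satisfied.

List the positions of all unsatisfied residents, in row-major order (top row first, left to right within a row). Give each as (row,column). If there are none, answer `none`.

(3,0), (3,2), (3,4)

(0,0)A 1/1 ok
(0,3)B 0/0 ok
(1,0)A 2/2 ok
(1,2)B 0/0 ok
(2,0)A 2/3 ok
(2,1)A 1/1 ok
(2,3)B 2/2 ok
(2,4)B 1/2 ok
(3,0)B 0/1 unhappy
(3,2)A 0/1 unhappy
(3,3)B 1/3 ok
(3,4)A 0/2 unhappy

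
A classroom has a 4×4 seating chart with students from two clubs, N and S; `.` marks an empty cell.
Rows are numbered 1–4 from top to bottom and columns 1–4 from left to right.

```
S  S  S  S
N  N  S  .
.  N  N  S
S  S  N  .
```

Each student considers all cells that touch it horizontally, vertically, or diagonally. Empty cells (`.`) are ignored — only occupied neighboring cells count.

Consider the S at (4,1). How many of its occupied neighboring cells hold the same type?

1

Occupied neighbors of (4,1): (3,2)=N, (4,2)=S.
Same type (S): 1 of 2.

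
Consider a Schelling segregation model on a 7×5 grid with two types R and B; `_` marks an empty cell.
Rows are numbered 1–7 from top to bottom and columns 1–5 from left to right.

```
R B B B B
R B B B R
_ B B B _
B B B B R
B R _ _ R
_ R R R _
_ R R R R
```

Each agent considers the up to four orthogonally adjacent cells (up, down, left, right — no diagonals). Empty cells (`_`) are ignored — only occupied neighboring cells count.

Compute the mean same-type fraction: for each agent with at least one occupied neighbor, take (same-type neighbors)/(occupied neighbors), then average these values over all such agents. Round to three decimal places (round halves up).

0.801

(1,1)R 1/2
(1,2)B 2/3
(1,3)B 3/3
(1,4)B 3/3
(1,5)B 1/2
(2,1)R 1/2
(2,2)B 3/4
(2,3)B 4/4
(2,4)B 3/4
(2,5)R 0/2
(3,2)B 3/3
(3,3)B 4/4
(3,4)B 3/3
(4,1)B 2/2
(4,2)B 3/4
(4,3)B 3/3
(4,4)B 2/3
(4,5)R 1/2
(5,1)B 1/2
(5,2)R 1/3
(5,5)R 1/1
(6,2)R 3/3
(6,3)R 3/3
(6,4)R 2/2
(7,2)R 2/2
(7,3)R 3/3
(7,4)R 3/3
(7,5)R 1/1
Sum over 28 agents: 1/2 + 2/3 + 3/3 + 3/3 + 1/2 + 1/2 + 3/4 + 4/4 + 3/4 + 0/2 + 3/3 + 4/4 + 3/3 + 2/2 + 3/4 + 3/3 + 2/3 + 1/2 + 1/2 + 1/3 + 1/1 + 3/3 + 3/3 + 2/2 + 2/2 + 3/3 + 3/3 + 1/1 = 269/12; mean = 269/12 ÷ 28 = 269/336 = 0.800595… → 0.801.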